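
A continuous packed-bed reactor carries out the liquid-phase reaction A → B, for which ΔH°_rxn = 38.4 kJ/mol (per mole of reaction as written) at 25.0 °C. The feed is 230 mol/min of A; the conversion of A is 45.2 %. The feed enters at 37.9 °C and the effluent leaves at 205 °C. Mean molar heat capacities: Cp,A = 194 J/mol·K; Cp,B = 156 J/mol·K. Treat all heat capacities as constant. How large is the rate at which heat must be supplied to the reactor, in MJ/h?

Q_in = 644 MJ/h

Extent of reaction ξ = 0.452 × 230 = 103.96 mol/min
Reaction term: ξ·ΔH°_rxn = 103.96 × 38.4 = 3992.1 kJ/min
Sensible, feed 37.9→25 °C: -575.6 kJ/min
Outlet flows (mol/min): A 126.04, B 103.96
Sensible, products 25→205 °C: 7320.5 kJ/min
Q = ΔH = 10737 kJ/min = 178.95 kW
Heat supplied = 644.22 MJ/h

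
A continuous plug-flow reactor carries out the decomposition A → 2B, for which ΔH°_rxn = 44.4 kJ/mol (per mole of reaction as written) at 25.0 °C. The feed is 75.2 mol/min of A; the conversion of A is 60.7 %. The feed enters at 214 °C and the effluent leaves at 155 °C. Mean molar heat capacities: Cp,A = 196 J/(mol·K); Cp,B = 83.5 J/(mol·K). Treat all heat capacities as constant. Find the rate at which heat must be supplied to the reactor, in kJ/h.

Q_in = 59100 kJ/h

Extent of reaction ξ = 0.607 × 75.2 = 45.646 mol/min
Reaction term: ξ·ΔH°_rxn = 45.646 × 44.4 = 2026.7 kJ/min
Sensible, feed 214→25 °C: -2785.7 kJ/min
Outlet flows (mol/min): A 29.554, B 91.293
Sensible, products 25→155 °C: 1744 kJ/min
Q = ΔH = 985 kJ/min = 16.417 kW
Heat supplied = 59100 kJ/h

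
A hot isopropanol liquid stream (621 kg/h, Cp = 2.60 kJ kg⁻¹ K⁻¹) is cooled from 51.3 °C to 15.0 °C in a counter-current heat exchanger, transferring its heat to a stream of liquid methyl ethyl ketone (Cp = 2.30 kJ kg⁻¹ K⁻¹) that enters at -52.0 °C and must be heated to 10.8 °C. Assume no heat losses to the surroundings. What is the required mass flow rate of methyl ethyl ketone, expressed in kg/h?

Heat released by hot stream: Q = 621 × 2.60 × (51.3 − 15.0) = 58610 kJ/h
Energy balance on cold side (adiabatic exchanger): Q = ṁ_c·Cp_c·(T_c,out − T_c,in)
ṁ_c = 58610 / [2.30 × (10.8 − -52.0)] = 405.77 kg/h

ṁ_c = 406 kg/h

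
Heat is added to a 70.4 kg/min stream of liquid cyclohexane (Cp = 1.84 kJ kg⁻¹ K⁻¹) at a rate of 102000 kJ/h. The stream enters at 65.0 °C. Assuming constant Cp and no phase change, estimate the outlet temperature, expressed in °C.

T_out = 78.1 °C

Q = 102000 kJ/h = 1700 kJ/min
ΔT = Q/(ṁ·Cp) = 1700/(70.4×1.84) = 13.124 K
T_out = 65.0 + 13.124 = 78.124 °C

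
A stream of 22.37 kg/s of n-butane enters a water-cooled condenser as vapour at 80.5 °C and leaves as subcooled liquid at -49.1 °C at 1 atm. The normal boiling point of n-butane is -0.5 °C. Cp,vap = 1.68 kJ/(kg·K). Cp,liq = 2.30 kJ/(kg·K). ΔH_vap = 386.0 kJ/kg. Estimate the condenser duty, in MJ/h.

Q_c = 51000 MJ/h

vapour 80.5→-0.5 °C: -136.08 kJ/kg
condensation at -0.5 °C: -386 kJ/kg
liquid -0.5→-49.1 °C: -111.78 kJ/kg
Δh = -136.08 + -386 + -111.78 = -633.86 kJ/kg
Q = ṁ·Δh = 22.37 kg/s × -633.86 kJ/kg = -14179 kJ/s
|Q| = 14179 kW = 51046 MJ/h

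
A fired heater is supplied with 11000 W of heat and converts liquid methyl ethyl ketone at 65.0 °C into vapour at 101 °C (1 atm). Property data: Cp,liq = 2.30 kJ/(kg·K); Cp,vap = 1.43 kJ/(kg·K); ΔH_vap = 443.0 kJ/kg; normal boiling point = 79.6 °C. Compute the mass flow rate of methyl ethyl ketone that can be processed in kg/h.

ṁ = 78.1 kg/h

Δh = 2.30×(79.6−65.0) + 443.0 + 1.43×(101−79.6) = 507.18 kJ/kg
Q = 11000 W = 11 kJ/s = 39600 kJ/h
ṁ = Q/Δh = 39600 / 507.18 = 78.078 kg/h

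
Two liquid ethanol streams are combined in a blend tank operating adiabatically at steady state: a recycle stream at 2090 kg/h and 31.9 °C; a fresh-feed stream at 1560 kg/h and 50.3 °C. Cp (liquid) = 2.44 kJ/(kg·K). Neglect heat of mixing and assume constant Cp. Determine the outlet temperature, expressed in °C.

No heat crosses the boundary, so H_out = H_in.
Σ ṁᵢCp,ᵢTᵢ = 2090×2.44×31.9 + 1560×2.44×50.3 = 354140
Σ ṁᵢCp,ᵢ = 2090×2.44 + 1560×2.44 = 8906
T_out = 354140 / 8906 = 39.764 °C

T_out = 39.8 °C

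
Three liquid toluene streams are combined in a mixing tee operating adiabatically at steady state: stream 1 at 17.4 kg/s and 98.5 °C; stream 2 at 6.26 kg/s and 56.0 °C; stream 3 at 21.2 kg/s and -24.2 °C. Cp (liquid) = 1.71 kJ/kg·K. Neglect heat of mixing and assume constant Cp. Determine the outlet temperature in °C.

No heat crosses the boundary, so H_out = H_in.
Σ ṁᵢCp,ᵢTᵢ = 17.4×1.71×98.5 + 6.26×1.71×56.0 + 21.2×1.71×-24.2 = 2652.9
Σ ṁᵢCp,ᵢ = 17.4×1.71 + 6.26×1.71 + 21.2×1.71 = 76.711
T_out = 2652.9 / 76.711 = 34.584 °C

T_out = 34.6 °C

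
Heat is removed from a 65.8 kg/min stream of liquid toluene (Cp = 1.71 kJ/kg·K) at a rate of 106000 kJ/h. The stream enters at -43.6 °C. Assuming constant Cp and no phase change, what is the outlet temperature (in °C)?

Q = 106000 kJ/h = 1766.7 kJ/min
ΔT = Q/(ṁ·Cp) = 1766.7/(65.8×1.71) = 15.701 K
T_out = -43.6 − 15.701 = -59.301 °C

T_out = -59.3 °C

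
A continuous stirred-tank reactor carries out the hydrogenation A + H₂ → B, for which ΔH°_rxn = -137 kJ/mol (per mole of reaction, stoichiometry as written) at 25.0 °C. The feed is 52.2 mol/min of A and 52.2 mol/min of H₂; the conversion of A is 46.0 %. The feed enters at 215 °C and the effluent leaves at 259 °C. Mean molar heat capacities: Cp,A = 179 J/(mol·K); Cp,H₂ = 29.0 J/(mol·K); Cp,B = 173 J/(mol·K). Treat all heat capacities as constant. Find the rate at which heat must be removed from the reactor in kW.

Extent of reaction ξ = 0.460 × 52.2 = 24.012 mol/min
Reaction term: ξ·ΔH°_rxn = 24.012 × -137 = -3289.6 kJ/min
Sensible, feed 215→25 °C: -2062.9 kJ/min
Outlet flows (mol/min): A 28.188, H₂ 28.188, B 24.012
Sensible, products 25→259 °C: 2344 kJ/min
Q = ΔH = -3008.6 kJ/min = -50.143 kW
Heat removed = 50.143 kW

Q_out = 50.1 kW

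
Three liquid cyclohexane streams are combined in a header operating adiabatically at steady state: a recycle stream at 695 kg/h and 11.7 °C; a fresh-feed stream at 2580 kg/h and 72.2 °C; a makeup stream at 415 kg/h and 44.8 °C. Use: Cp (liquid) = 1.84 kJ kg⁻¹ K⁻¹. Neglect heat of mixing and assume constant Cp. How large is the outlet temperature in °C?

T_out = 57.7 °C

No heat crosses the boundary, so H_out = H_in.
T_out = Σ ṁᵢCp,ᵢTᵢ / Σ ṁᵢCp,ᵢ
      = 391920 / 6789.6 = 57.723 °C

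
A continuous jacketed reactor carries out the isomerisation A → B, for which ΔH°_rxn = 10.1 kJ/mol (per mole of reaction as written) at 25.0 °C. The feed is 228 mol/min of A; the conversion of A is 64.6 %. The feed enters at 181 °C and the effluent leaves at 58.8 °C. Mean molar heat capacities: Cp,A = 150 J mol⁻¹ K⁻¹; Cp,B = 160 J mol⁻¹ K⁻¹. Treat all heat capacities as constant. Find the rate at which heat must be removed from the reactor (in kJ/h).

Q_out = 159000 kJ/h

Extent of reaction ξ = 0.646 × 228 = 147.29 mol/min
Reaction term: ξ·ΔH°_rxn = 147.29 × 10.1 = 1487.6 kJ/min
Sensible, feed 181→25 °C: -5335.2 kJ/min
Outlet flows (mol/min): A 80.712, B 147.29
Sensible, products 25→58.8 °C: 1205.7 kJ/min
Q = ΔH = -2641.8 kJ/min = -44.031 kW
Heat removed = 158510 kJ/h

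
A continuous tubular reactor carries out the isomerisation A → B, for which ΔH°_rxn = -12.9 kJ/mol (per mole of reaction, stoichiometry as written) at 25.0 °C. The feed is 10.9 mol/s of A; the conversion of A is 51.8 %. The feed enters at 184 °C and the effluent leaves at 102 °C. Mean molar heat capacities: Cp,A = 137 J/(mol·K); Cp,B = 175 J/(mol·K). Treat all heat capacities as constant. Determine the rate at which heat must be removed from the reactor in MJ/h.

Q_out = 644 MJ/h

Extent of reaction ξ = 0.518 × 10.9 = 5.6462 mol/s
Reaction term: ξ·ΔH°_rxn = 5.6462 × -12.9 = -72.836 kJ/s
Sensible, feed 184→25 °C: -237.43 kJ/s
Outlet flows (mol/s): A 5.2538, B 5.6462
Sensible, products 25→102 °C: 131.5 kJ/s
Q = ΔH = -178.77 kJ/s = -178.77 kW
Heat removed = 643.56 MJ/h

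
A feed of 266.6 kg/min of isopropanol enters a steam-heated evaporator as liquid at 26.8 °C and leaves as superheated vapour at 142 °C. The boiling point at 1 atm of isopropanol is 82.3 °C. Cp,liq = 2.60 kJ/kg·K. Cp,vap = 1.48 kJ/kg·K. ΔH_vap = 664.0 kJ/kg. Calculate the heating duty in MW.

liquid 26.8→82.3 °C: 144.3 kJ/kg
vaporisation at 82.3 °C: 664 kJ/kg
vapour 82.3→142 °C: 88.356 kJ/kg
Δh = 144.3 + 664 + 88.356 = 896.66 kJ/kg
Q = ṁ·Δh = 266.6 kg/min × 896.66 kJ/kg = 239050 kJ/min
|Q| = 3984.1 kW = 3.9841 MW

Q = 3.98 MW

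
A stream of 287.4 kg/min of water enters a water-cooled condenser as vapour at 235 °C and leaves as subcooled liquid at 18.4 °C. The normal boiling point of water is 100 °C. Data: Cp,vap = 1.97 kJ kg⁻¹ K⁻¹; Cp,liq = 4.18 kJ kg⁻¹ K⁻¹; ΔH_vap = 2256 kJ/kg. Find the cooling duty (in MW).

vapour 235→100 °C: -265.95 kJ/kg
condensation at 100 °C: -2256 kJ/kg
liquid 100→18.4 °C: -341.09 kJ/kg
Δh = -265.95 + -2256 + -341.09 = -2863 kJ/kg
Q = ṁ·Δh = 287.4 kg/min × -2863 kJ/kg = -822840 kJ/min
|Q| = 13714 kW = 13.714 MW

Q_c = 13.7 MW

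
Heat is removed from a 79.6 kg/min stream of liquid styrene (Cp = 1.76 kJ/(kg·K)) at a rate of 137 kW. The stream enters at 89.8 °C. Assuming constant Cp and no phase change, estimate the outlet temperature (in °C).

Q = 137 kW = 8220 kJ/min
ΔT = Q/(ṁ·Cp) = 8220/(79.6×1.76) = 58.674 K
T_out = 89.8 − 58.674 = 31.126 °C

T_out = 31.1 °C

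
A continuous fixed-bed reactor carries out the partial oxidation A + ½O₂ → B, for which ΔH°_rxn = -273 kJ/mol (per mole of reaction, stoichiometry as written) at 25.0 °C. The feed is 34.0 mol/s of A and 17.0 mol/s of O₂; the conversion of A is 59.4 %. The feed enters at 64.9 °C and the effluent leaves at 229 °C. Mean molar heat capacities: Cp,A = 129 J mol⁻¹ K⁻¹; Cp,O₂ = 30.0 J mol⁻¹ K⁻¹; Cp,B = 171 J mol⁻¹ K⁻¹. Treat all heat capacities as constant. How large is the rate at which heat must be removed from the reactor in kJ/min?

Q_out = 276000 kJ/min

Extent of reaction ξ = 0.594 × 34.0 = 20.196 mol/s
Reaction term: ξ·ΔH°_rxn = 20.196 × -273 = -5513.5 kJ/s
Sensible, feed 64.9→25 °C: -195.35 kJ/s
Outlet flows (mol/s): A 13.804, O₂ 6.902, B 20.196
Sensible, products 25→229 °C: 1110 kJ/s
Q = ΔH = -4598.8 kJ/s = -4598.8 kW
Heat removed = 275930 kJ/min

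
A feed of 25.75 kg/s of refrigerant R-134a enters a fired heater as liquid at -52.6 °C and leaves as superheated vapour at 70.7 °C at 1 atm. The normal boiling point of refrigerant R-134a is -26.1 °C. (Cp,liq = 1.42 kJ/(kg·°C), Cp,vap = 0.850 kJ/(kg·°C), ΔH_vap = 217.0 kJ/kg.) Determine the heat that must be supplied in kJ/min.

liquid -52.6→-26.1 °C: 37.63 kJ/kg
vaporisation at -26.1 °C: 217 kJ/kg
vapour -26.1→70.7 °C: 82.28 kJ/kg
Δh = 37.63 + 217 + 82.28 = 336.91 kJ/kg
Q = ṁ·Δh = 25.75 kg/s × 336.91 kJ/kg = 8675.4 kJ/s
|Q| = 8675.4 kW = 520530 kJ/min

Q = 521000 kJ/min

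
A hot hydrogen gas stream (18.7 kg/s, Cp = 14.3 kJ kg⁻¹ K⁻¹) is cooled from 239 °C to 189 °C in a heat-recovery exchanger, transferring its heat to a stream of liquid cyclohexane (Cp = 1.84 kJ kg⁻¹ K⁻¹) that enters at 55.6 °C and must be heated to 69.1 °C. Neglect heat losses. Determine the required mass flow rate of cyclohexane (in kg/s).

Heat released by hot stream: Q = 18.7 × 14.3 × (239 − 189) = 13371 kJ/s
Energy balance on cold side (adiabatic exchanger): Q = ṁ_c·Cp_c·(T_c,out − T_c,in)
ṁ_c = 13371 / [1.84 × (69.1 − 55.6)] = 538.26 kg/s

ṁ_c = 538 kg/s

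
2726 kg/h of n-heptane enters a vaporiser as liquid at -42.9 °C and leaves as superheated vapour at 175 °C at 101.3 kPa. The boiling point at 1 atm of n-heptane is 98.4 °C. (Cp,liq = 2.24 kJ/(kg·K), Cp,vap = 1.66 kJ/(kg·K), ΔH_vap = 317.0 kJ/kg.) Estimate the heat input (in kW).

Q = 576 kW

liquid -42.9→98.4 °C: 316.51 kJ/kg
vaporisation at 98.4 °C: 317 kJ/kg
vapour 98.4→175 °C: 127.16 kJ/kg
Δh = 316.51 + 317 + 127.16 = 760.67 kJ/kg
Q = ṁ·Δh = 2726 kg/h × 760.67 kJ/kg = 2.0736e+06 kJ/h
|Q| = 575.99 kW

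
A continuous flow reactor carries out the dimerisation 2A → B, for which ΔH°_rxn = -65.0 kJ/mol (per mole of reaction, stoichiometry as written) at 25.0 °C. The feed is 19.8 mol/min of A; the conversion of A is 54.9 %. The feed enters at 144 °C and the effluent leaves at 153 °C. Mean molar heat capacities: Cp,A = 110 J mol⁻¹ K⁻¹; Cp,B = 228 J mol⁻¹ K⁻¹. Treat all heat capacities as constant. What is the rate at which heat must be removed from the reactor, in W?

Q_out = 5470 W

Extent of reaction ξ = 0.549 × 19.8 / 2 = 5.4351 mol/min
Reaction term: ξ·ΔH°_rxn = 5.4351 × -65.0 = -353.28 kJ/min
Sensible, feed 144→25 °C: -259.18 kJ/min
Outlet flows (mol/min): A 8.9298, B 5.4351
Sensible, products 25→153 °C: 284.35 kJ/min
Q = ΔH = -328.11 kJ/min = -5.4686 kW
Heat removed = 5468.6 W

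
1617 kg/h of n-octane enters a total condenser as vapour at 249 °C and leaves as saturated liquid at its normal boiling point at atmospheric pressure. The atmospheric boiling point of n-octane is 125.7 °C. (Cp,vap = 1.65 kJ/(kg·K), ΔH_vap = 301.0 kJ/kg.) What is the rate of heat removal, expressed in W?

vapour 249→125.7 °C: -203.44 kJ/kg
condensation at 125.7 °C: -301 kJ/kg
Δh = -203.44 + -301 = -504.44 kJ/kg
Q = ṁ·Δh = 1617 kg/h × -504.44 kJ/kg = -815690 kJ/h
|Q| = 226.58 kW = 226580 W

Q_c = 227000 W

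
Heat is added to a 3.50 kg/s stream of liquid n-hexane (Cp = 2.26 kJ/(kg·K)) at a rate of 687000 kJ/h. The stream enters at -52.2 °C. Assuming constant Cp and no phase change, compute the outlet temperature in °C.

Q = 687000 kJ/h = 190.83 kJ/s
ΔT = Q/(ṁ·Cp) = 190.83/(3.50×2.26) = 24.126 K
T_out = -52.2 + 24.126 = -28.074 °C

T_out = -28.1 °C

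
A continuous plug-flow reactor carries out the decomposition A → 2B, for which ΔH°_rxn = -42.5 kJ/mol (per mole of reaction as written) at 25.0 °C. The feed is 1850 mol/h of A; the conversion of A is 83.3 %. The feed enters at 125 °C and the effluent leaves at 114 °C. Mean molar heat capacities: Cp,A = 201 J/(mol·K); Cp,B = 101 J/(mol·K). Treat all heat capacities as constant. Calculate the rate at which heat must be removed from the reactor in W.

Q_out = 19300 W

Extent of reaction ξ = 0.833 × 1850 = 1541 mol/h
Reaction term: ξ·ΔH°_rxn = 1541 × -42.5 = -65495 kJ/h
Sensible, feed 125→25 °C: -37185 kJ/h
Outlet flows (mol/h): A 308.95, B 3082.1
Sensible, products 25→114 °C: 33232 kJ/h
Q = ΔH = -69448 kJ/h = -19.291 kW
Heat removed = 19291 W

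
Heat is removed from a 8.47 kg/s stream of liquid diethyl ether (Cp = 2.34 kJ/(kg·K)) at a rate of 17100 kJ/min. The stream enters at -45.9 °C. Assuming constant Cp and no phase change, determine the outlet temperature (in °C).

Q = 17100 kJ/min = 285 kJ/s
ΔT = Q/(ṁ·Cp) = 285/(8.47×2.34) = 14.38 K
T_out = -45.9 − 14.38 = -60.28 °C

T_out = -60.3 °C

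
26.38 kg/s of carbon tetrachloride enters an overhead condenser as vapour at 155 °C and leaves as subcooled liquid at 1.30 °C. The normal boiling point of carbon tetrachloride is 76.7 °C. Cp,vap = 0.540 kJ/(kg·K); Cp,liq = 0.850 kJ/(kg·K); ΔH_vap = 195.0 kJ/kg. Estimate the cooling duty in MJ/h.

vapour 155→76.7 °C: -42.282 kJ/kg
condensation at 76.7 °C: -195 kJ/kg
liquid 76.7→1.30 °C: -64.09 kJ/kg
Δh = -42.282 + -195 + -64.09 = -301.37 kJ/kg
Q = ṁ·Δh = 26.38 kg/s × -301.37 kJ/kg = -7950.2 kJ/s
|Q| = 7950.2 kW = 28621 MJ/h

Q_c = 28600 MJ/h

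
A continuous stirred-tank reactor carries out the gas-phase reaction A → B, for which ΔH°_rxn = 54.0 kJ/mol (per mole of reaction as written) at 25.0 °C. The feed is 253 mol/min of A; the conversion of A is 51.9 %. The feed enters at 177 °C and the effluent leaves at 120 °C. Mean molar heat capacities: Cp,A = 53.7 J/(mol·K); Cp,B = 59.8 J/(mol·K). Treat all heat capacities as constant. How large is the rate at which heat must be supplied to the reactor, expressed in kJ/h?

Extent of reaction ξ = 0.519 × 253 = 131.31 mol/min
Reaction term: ξ·ΔH°_rxn = 131.31 × 54.0 = 7090.6 kJ/min
Sensible, feed 177→25 °C: -2065.1 kJ/min
Outlet flows (mol/min): A 121.69, B 131.31
Sensible, products 25→120 °C: 1366.8 kJ/min
Q = ΔH = 6392.3 kJ/min = 106.54 kW
Heat supplied = 383540 kJ/h

Q_in = 384000 kJ/h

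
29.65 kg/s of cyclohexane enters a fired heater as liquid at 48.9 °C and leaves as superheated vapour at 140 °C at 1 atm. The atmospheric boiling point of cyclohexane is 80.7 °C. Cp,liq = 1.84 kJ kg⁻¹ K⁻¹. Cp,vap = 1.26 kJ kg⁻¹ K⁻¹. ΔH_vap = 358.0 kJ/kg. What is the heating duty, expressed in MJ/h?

Q = 52400 MJ/h

liquid 48.9→80.7 °C: 58.512 kJ/kg
vaporisation at 80.7 °C: 358 kJ/kg
vapour 80.7→140 °C: 74.718 kJ/kg
Δh = 58.512 + 358 + 74.718 = 491.23 kJ/kg
Q = ṁ·Δh = 29.65 kg/s × 491.23 kJ/kg = 14565 kJ/s
|Q| = 14565 kW = 52434 MJ/h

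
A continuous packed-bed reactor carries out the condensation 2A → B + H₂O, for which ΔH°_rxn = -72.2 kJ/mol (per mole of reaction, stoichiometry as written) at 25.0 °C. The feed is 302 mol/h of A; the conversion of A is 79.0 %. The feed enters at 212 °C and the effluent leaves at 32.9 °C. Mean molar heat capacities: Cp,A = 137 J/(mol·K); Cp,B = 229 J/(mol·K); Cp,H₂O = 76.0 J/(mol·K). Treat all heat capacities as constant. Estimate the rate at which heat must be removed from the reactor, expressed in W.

Q_out = 4440 W

Extent of reaction ξ = 0.790 × 302 / 2 = 119.29 mol/h
Reaction term: ξ·ΔH°_rxn = 119.29 × -72.2 = -8612.7 kJ/h
Sensible, feed 212→25 °C: -7736.9 kJ/h
Outlet flows (mol/h): A 63.42, B 119.29, H₂O 119.29
Sensible, products 25→32.9 °C: 356.07 kJ/h
Q = ΔH = -15994 kJ/h = -4.4427 kW
Heat removed = 4442.7 W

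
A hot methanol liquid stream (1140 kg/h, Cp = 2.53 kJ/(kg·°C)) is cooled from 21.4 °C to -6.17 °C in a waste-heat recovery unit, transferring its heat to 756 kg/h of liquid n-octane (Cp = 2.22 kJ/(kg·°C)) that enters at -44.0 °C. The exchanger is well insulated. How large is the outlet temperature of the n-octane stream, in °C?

T_c,out = 3.38 °C

Heat released by hot stream: Q = 1140 × 2.53 × (21.4 − -6.17) = 79517 kJ/h
Energy balance on cold side (adiabatic exchanger): Q = ṁ_c·Cp_c·(T_c,out − T_c,in)
T_c,out = -44.0 + 79517/(756 × 2.22) = 3.3792 °C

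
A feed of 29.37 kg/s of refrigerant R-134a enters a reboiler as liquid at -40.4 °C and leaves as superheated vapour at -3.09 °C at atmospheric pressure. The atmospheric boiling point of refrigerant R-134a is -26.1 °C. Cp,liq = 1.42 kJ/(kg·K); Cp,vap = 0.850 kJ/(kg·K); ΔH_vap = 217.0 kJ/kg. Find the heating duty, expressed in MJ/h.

liquid -40.4→-26.1 °C: 20.306 kJ/kg
vaporisation at -26.1 °C: 217 kJ/kg
vapour -26.1→-3.09 °C: 19.559 kJ/kg
Δh = 20.306 + 217 + 19.559 = 256.86 kJ/kg
Q = ṁ·Δh = 29.37 kg/s × 256.86 kJ/kg = 7544.1 kJ/s
|Q| = 7544.1 kW = 27159 MJ/h

Q = 27200 MJ/h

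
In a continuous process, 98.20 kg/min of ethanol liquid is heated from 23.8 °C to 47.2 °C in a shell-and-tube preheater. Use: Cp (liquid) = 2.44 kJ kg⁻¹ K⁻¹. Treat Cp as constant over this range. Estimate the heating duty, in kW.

Q = 93.4 kW

Q = ṁ·Cp·ΔT = 98.20 × 2.44 × (47.2 − 23.8) = 5606.8 kJ/min
Converting: 5606.8 / 60 s = 93.447 kW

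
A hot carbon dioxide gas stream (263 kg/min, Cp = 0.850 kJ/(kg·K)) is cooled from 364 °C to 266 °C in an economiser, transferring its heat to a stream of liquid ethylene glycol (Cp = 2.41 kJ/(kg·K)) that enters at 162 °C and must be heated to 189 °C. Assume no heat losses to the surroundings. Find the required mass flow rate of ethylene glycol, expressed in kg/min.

ṁ_c = 337 kg/min

Heat released by hot stream: Q = 263 × 0.850 × (364 − 266) = 21908 kJ/min
Energy balance on cold side (adiabatic exchanger): Q = ṁ_c·Cp_c·(T_c,out − T_c,in)
ṁ_c = 21908 / [2.41 × (189 − 162)] = 336.68 kg/min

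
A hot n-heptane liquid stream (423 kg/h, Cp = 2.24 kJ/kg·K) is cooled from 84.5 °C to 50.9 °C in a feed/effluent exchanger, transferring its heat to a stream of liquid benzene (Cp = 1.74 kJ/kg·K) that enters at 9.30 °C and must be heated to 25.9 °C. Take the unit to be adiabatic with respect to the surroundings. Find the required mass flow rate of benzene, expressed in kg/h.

Heat released by hot stream: Q = 423 × 2.24 × (84.5 − 50.9) = 31837 kJ/h
Energy balance on cold side (adiabatic exchanger): Q = ṁ_c·Cp_c·(T_c,out − T_c,in)
ṁ_c = 31837 / [1.74 × (25.9 − 9.30)] = 1102.2 kg/h

ṁ_c = 1100 kg/h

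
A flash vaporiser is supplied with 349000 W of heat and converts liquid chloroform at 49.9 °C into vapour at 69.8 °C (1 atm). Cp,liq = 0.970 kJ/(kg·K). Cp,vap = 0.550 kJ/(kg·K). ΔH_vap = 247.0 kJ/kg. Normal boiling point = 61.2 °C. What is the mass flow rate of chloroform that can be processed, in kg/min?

ṁ = 79.7 kg/min

Δh = 0.970×(61.2−49.9) + 247.0 + 0.550×(69.8−61.2) = 262.69 kJ/kg
Q = 349000 W = 349 kJ/s = 20940 kJ/min
ṁ = Q/Δh = 20940 / 262.69 = 79.713 kg/min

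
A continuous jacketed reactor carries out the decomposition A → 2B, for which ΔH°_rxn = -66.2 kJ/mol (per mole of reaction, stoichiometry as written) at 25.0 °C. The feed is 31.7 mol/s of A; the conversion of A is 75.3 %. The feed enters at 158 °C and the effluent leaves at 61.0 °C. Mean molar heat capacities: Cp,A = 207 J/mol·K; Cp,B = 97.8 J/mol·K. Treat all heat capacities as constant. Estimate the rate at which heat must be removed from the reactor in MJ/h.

Q_out = 8020 MJ/h

Extent of reaction ξ = 0.753 × 31.7 = 23.87 mol/s
Reaction term: ξ·ΔH°_rxn = 23.87 × -66.2 = -1580.2 kJ/s
Sensible, feed 158→25 °C: -872.73 kJ/s
Outlet flows (mol/s): A 7.8299, B 47.74
Sensible, products 25→61.0 °C: 226.43 kJ/s
Q = ΔH = -2226.5 kJ/s = -2226.5 kW
Heat removed = 8015.4 MJ/h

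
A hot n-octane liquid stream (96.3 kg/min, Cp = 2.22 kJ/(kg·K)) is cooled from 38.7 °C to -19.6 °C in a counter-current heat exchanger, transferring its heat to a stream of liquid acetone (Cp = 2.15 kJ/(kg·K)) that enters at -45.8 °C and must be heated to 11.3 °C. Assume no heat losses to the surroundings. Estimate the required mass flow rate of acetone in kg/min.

Heat released by hot stream: Q = 96.3 × 2.22 × (38.7 − -19.6) = 12464 kJ/min
Energy balance on cold side (adiabatic exchanger): Q = ṁ_c·Cp_c·(T_c,out − T_c,in)
ṁ_c = 12464 / [2.15 × (11.3 − -45.8)] = 101.53 kg/min

ṁ_c = 102 kg/min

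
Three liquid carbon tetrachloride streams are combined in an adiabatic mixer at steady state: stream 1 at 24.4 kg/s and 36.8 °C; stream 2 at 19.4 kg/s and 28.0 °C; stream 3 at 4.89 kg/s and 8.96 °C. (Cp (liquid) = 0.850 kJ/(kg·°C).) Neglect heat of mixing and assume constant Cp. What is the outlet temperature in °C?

T_out = 30.5 °C

No heat crosses the boundary, so H_out = H_in.
Σ ṁᵢCp,ᵢTᵢ = 24.4×0.850×36.8 + 19.4×0.850×28.0 + 4.89×0.850×8.96 = 1262.2
Σ ṁᵢCp,ᵢ = 24.4×0.850 + 19.4×0.850 + 4.89×0.850 = 41.386
T_out = 1262.2 / 41.386 = 30.498 °C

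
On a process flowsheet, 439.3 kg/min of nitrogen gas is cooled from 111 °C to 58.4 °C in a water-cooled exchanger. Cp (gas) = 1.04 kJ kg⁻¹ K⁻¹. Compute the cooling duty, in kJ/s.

Q = ṁ·Cp·ΔT = 439.3 × 1.04 × (58.4 − 111) = -24031 kJ/min
Converting: 24031 / 60 s = 400.52 kW

Q_c = 401 kJ/s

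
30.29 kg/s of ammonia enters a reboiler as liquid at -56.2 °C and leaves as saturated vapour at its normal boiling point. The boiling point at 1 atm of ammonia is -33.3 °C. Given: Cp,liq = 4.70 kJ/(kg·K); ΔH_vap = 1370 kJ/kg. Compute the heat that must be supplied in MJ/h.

Q = 161000 MJ/h

liquid -56.2→-33.3 °C: 107.63 kJ/kg
vaporisation at -33.3 °C: 1370 kJ/kg
Δh = 107.63 + 1370 = 1477.6 kJ/kg
Q = ṁ·Δh = 30.29 kg/s × 1477.6 kJ/kg = 44757 kJ/s
|Q| = 44757 kW = 161130 MJ/h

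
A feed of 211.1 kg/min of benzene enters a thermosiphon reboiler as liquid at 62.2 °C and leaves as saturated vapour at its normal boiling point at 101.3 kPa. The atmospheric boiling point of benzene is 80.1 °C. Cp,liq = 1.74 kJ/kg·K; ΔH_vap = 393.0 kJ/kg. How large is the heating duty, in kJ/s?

liquid 62.2→80.1 °C: 31.146 kJ/kg
vaporisation at 80.1 °C: 393 kJ/kg
Δh = 31.146 + 393 = 424.15 kJ/kg
Q = ṁ·Δh = 211.1 kg/min × 424.15 kJ/kg = 89537 kJ/min
|Q| = 1492.3 kW

Q = 1490 kJ/s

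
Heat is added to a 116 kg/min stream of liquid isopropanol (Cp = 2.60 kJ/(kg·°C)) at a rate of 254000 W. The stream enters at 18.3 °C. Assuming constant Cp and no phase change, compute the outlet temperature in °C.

T_out = 68.8 °C

Q = 254000 W = 15240 kJ/min
ΔT = Q/(ṁ·Cp) = 15240/(116×2.60) = 50.531 K
T_out = 18.3 + 50.531 = 68.831 °C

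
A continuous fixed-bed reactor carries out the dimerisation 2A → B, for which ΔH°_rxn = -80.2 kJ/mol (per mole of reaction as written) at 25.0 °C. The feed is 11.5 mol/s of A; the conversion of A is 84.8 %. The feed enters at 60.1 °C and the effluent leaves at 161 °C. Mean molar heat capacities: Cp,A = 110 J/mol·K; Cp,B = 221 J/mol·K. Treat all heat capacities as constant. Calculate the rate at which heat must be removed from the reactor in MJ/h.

Extent of reaction ξ = 0.848 × 11.5 / 2 = 4.876 mol/s
Reaction term: ξ·ΔH°_rxn = 4.876 × -80.2 = -391.06 kJ/s
Sensible, feed 60.1→25 °C: -44.401 kJ/s
Outlet flows (mol/s): A 1.748, B 4.876
Sensible, products 25→161 °C: 172.7 kJ/s
Q = ΔH = -262.75 kJ/s = -262.75 kW
Heat removed = 945.91 MJ/h

Q_out = 946 MJ/h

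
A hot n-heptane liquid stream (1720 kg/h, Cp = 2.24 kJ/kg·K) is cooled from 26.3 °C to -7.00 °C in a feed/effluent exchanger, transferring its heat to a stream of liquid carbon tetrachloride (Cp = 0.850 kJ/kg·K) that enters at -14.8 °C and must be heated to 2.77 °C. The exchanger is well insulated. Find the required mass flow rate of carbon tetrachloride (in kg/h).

Heat released by hot stream: Q = 1720 × 2.24 × (26.3 − -7.00) = 128300 kJ/h
Energy balance on cold side (adiabatic exchanger): Q = ṁ_c·Cp_c·(T_c,out − T_c,in)
ṁ_c = 128300 / [0.850 × (2.77 − -14.8)] = 8590.7 kg/h

ṁ_c = 8590 kg/h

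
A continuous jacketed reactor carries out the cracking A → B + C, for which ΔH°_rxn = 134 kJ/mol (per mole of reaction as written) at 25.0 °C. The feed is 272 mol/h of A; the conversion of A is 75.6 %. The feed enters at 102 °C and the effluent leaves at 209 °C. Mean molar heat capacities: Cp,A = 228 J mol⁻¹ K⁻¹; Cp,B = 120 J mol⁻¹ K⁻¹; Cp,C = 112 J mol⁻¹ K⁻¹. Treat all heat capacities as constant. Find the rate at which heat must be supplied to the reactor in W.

Q_in = 9540 W

Extent of reaction ξ = 0.756 × 272 = 205.63 mol/h
Reaction term: ξ·ΔH°_rxn = 205.63 × 134 = 27555 kJ/h
Sensible, feed 102→25 °C: -4775.2 kJ/h
Outlet flows (mol/h): A 66.368, B 205.63, C 205.63
Sensible, products 25→209 °C: 11562 kJ/h
Q = ΔH = 34342 kJ/h = 9.5394 kW
Heat supplied = 9539.4 W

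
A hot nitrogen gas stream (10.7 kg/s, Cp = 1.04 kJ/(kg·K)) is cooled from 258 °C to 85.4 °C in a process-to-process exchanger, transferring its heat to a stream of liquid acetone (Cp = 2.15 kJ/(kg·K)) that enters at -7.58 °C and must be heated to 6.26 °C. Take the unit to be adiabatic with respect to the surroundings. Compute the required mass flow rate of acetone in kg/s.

ṁ_c = 64.5 kg/s

Heat released by hot stream: Q = 10.7 × 1.04 × (258 − 85.4) = 1920.7 kJ/s
Energy balance on cold side (adiabatic exchanger): Q = ṁ_c·Cp_c·(T_c,out − T_c,in)
ṁ_c = 1920.7 / [2.15 × (6.26 − -7.58)] = 64.548 kg/s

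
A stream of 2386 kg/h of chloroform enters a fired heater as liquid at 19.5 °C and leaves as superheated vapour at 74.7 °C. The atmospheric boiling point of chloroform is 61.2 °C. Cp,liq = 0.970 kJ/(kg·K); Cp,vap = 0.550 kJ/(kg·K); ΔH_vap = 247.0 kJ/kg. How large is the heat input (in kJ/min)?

Q = 11700 kJ/min

liquid 19.5→61.2 °C: 40.449 kJ/kg
vaporisation at 61.2 °C: 247 kJ/kg
vapour 61.2→74.7 °C: 7.425 kJ/kg
Δh = 40.449 + 247 + 7.425 = 294.87 kJ/kg
Q = ṁ·Δh = 2386 kg/h × 294.87 kJ/kg = 703570 kJ/h
|Q| = 195.44 kW = 11726 kJ/min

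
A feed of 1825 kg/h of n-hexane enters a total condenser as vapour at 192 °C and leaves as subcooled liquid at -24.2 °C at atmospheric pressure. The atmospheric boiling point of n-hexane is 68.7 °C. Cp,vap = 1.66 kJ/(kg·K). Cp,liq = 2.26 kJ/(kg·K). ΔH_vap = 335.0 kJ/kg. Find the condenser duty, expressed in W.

vapour 192→68.7 °C: -204.68 kJ/kg
condensation at 68.7 °C: -335 kJ/kg
liquid 68.7→-24.2 °C: -209.95 kJ/kg
Δh = -204.68 + -335 + -209.95 = -749.63 kJ/kg
Q = ṁ·Δh = 1825 kg/h × -749.63 kJ/kg = -1.3681e+06 kJ/h
|Q| = 380.02 kW = 380020 W

Q_c = 380000 W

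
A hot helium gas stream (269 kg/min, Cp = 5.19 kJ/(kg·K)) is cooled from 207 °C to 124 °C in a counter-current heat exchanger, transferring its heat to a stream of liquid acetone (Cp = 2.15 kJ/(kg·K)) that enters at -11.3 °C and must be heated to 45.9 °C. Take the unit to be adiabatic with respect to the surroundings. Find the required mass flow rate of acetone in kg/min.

Heat released by hot stream: Q = 269 × 5.19 × (207 − 124) = 115880 kJ/min
Energy balance on cold side (adiabatic exchanger): Q = ṁ_c·Cp_c·(T_c,out − T_c,in)
ṁ_c = 115880 / [2.15 × (45.9 − -11.3)] = 942.24 kg/min

ṁ_c = 942 kg/min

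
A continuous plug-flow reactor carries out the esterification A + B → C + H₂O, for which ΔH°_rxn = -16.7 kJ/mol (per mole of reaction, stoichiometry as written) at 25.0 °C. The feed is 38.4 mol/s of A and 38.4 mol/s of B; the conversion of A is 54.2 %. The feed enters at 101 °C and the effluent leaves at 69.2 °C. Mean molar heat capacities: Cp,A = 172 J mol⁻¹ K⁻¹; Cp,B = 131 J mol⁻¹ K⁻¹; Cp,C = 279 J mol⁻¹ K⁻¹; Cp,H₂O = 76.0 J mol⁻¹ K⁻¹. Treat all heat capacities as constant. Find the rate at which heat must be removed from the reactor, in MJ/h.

Extent of reaction ξ = 0.542 × 38.4 = 20.813 mol/s
Reaction term: ξ·ΔH°_rxn = 20.813 × -16.7 = -347.57 kJ/s
Sensible, feed 101→25 °C: -884.28 kJ/s
Outlet flows (mol/s): A 17.587, B 17.587, C 20.813, H₂O 20.813
Sensible, products 25→69.2 °C: 562.11 kJ/s
Q = ΔH = -669.74 kJ/s = -669.74 kW
Heat removed = 2411.1 MJ/h

Q_out = 2410 MJ/h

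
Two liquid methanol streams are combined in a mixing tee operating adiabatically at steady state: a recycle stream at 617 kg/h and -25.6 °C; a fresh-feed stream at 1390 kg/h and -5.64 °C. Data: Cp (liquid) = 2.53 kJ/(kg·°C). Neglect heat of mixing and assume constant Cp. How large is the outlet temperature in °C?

Energy balance with Q = 0: Σ ṁᵢCp,ᵢ(T_out − Tᵢ) = 0
T_out = Σ ṁᵢCp,ᵢTᵢ / Σ ṁᵢCp,ᵢ
      = -59796 / 5077.7 = -11.776 °C

T_out = -11.8 °C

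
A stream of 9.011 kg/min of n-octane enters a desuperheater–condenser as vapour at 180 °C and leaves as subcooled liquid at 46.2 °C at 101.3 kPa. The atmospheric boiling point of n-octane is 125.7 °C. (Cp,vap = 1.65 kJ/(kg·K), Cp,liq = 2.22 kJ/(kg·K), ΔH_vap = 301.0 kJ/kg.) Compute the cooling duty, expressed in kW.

Q_c = 85.2 kW

vapour 180→125.7 °C: -89.595 kJ/kg
condensation at 125.7 °C: -301 kJ/kg
liquid 125.7→46.2 °C: -176.49 kJ/kg
Δh = -89.595 + -301 + -176.49 = -567.09 kJ/kg
Q = ṁ·Δh = 9.011 kg/min × -567.09 kJ/kg = -5110 kJ/min
|Q| = 85.167 kW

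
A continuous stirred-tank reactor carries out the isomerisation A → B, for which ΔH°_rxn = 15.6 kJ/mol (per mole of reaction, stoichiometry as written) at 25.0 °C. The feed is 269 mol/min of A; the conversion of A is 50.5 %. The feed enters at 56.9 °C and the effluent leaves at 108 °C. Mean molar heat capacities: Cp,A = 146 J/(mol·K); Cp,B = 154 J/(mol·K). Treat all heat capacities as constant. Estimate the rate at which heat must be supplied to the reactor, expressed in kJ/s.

Q_in = 70.3 kJ/s

Extent of reaction ξ = 0.505 × 269 = 135.84 mol/min
Reaction term: ξ·ΔH°_rxn = 135.84 × 15.6 = 2119.2 kJ/min
Sensible, feed 56.9→25 °C: -1252.8 kJ/min
Outlet flows (mol/min): A 133.16, B 135.84
Sensible, products 25→108 °C: 3349.9 kJ/min
Q = ΔH = 4216.3 kJ/min = 70.271 kW
Heat supplied = 70.271 kJ/s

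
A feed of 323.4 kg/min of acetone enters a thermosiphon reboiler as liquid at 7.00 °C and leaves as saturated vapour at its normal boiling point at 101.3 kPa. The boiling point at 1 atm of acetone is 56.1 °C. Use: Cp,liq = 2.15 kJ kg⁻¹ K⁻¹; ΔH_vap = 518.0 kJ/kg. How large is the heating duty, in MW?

Q = 3.36 MW

liquid 7.00→56.1 °C: 105.56 kJ/kg
vaporisation at 56.1 °C: 518 kJ/kg
Δh = 105.56 + 518 = 623.57 kJ/kg
Q = ṁ·Δh = 323.4 kg/min × 623.57 kJ/kg = 201660 kJ/min
|Q| = 3361 kW = 3.361 MW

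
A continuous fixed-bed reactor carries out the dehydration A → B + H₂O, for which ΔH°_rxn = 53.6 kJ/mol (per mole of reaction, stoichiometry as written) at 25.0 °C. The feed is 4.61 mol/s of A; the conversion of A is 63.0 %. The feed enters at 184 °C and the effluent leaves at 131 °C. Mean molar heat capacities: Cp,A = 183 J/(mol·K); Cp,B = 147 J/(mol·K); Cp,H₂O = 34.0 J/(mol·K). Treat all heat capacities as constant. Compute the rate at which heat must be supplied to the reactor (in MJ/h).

Q_in = 397 MJ/h

Extent of reaction ξ = 0.630 × 4.61 = 2.9043 mol/s
Reaction term: ξ·ΔH°_rxn = 2.9043 × 53.6 = 155.67 kJ/s
Sensible, feed 184→25 °C: -134.14 kJ/s
Outlet flows (mol/s): A 1.7057, B 2.9043, H₂O 2.9043
Sensible, products 25→131 °C: 88.809 kJ/s
Q = ΔH = 110.34 kJ/s = 110.34 kW
Heat supplied = 397.23 MJ/h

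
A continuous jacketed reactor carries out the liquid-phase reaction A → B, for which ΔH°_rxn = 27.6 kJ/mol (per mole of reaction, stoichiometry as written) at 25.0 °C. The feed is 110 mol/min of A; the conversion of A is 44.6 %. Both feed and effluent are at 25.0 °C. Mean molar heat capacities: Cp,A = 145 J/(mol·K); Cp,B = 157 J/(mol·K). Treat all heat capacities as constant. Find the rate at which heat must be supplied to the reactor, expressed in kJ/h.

Extent of reaction ξ = 0.446 × 110 = 49.06 mol/min
Reaction term: ξ·ΔH°_rxn = 49.06 × 27.6 = 1354.1 kJ/min
Q = ΔH = 1354.1 kJ/min = 22.568 kW
Heat supplied = 81243 kJ/h

Q_in = 81200 kJ/h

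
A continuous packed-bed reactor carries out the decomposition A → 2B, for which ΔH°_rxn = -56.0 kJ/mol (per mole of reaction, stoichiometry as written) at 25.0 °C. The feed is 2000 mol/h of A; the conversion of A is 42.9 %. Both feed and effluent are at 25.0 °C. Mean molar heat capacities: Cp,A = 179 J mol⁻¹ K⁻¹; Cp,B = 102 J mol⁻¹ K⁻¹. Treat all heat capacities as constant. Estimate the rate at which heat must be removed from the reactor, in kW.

Q_out = 13.3 kW

Extent of reaction ξ = 0.429 × 2000 = 858 mol/h
Reaction term: ξ·ΔH°_rxn = 858 × -56.0 = -48048 kJ/h
Q = ΔH = -48048 kJ/h = -13.347 kW
Heat removed = 13.347 kW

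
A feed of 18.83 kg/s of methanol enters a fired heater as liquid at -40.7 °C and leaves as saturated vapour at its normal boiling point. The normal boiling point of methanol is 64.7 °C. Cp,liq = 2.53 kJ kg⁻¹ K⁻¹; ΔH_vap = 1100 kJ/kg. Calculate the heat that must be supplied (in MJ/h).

liquid -40.7→64.7 °C: 266.66 kJ/kg
vaporisation at 64.7 °C: 1100 kJ/kg
Δh = 266.66 + 1100 = 1366.7 kJ/kg
Q = ṁ·Δh = 18.83 kg/s × 1366.7 kJ/kg = 25734 kJ/s
|Q| = 25734 kW = 92643 MJ/h

Q = 92600 MJ/h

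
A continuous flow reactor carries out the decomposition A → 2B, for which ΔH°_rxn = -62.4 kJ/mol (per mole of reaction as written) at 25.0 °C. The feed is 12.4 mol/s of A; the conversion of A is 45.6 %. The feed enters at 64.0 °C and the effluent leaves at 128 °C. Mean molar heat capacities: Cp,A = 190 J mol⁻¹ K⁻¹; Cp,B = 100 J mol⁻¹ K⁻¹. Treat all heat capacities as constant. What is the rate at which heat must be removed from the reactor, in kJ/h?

Q_out = 706000 kJ/h

Extent of reaction ξ = 0.456 × 12.4 = 5.6544 mol/s
Reaction term: ξ·ΔH°_rxn = 5.6544 × -62.4 = -352.83 kJ/s
Sensible, feed 64.0→25 °C: -91.884 kJ/s
Outlet flows (mol/s): A 6.7456, B 11.309
Sensible, products 25→128 °C: 248.49 kJ/s
Q = ΔH = -196.23 kJ/s = -196.23 kW
Heat removed = 706420 kJ/h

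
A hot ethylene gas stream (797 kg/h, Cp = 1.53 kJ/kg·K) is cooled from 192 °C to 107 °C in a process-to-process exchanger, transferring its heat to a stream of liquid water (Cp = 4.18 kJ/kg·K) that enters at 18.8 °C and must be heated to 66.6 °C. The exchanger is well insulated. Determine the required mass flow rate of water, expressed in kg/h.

ṁ_c = 519 kg/h

Heat released by hot stream: Q = 797 × 1.53 × (192 − 107) = 103650 kJ/h
Energy balance on cold side (adiabatic exchanger): Q = ṁ_c·Cp_c·(T_c,out − T_c,in)
ṁ_c = 103650 / [4.18 × (66.6 − 18.8)] = 518.76 kg/h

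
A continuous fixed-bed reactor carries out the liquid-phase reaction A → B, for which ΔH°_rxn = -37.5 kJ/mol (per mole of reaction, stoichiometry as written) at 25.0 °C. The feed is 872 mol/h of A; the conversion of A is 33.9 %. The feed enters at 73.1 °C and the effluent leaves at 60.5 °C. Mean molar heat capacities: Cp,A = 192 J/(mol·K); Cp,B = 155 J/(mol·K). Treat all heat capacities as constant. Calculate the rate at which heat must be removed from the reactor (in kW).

Q_out = 3.77 kW

Extent of reaction ξ = 0.339 × 872 = 295.61 mol/h
Reaction term: ξ·ΔH°_rxn = 295.61 × -37.5 = -11085 kJ/h
Sensible, feed 73.1→25 °C: -8053.1 kJ/h
Outlet flows (mol/h): A 576.39, B 295.61
Sensible, products 25→60.5 °C: 5555.3 kJ/h
Q = ΔH = -13583 kJ/h = -3.7731 kW
Heat removed = 3.7731 kW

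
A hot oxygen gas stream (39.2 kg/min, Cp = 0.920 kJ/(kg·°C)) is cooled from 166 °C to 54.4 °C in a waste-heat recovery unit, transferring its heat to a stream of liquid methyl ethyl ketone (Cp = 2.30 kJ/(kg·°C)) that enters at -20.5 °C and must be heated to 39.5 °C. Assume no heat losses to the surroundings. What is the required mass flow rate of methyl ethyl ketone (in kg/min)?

Heat released by hot stream: Q = 39.2 × 0.920 × (166 − 54.4) = 4024.7 kJ/min
Energy balance on cold side (adiabatic exchanger): Q = ṁ_c·Cp_c·(T_c,out − T_c,in)
ṁ_c = 4024.7 / [2.30 × (39.5 − -20.5)] = 29.165 kg/min

ṁ_c = 29.2 kg/min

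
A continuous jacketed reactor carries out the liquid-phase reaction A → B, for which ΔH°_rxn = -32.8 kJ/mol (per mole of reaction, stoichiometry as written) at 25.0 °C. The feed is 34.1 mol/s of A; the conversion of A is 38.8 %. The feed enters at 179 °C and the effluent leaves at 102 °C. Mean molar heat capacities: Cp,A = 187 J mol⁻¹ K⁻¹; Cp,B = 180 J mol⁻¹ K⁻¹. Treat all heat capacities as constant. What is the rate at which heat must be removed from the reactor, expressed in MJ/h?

Extent of reaction ξ = 0.388 × 34.1 = 13.231 mol/s
Reaction term: ξ·ΔH°_rxn = 13.231 × -32.8 = -433.97 kJ/s
Sensible, feed 179→25 °C: -982.01 kJ/s
Outlet flows (mol/s): A 20.869, B 13.231
Sensible, products 25→102 °C: 483.87 kJ/s
Q = ΔH = -932.11 kJ/s = -932.11 kW
Heat removed = 3355.6 MJ/h

Q_out = 3360 MJ/h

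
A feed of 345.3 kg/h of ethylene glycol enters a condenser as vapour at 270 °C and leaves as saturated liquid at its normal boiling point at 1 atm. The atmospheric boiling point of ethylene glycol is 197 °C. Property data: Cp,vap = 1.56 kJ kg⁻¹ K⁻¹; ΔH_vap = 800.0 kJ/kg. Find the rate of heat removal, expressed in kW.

vapour 270→197 °C: -113.88 kJ/kg
condensation at 197 °C: -800 kJ/kg
Δh = -113.88 + -800 = -913.88 kJ/kg
Q = ṁ·Δh = 345.3 kg/h × -913.88 kJ/kg = -315560 kJ/h
|Q| = 87.656 kW

Q_c = 87.7 kW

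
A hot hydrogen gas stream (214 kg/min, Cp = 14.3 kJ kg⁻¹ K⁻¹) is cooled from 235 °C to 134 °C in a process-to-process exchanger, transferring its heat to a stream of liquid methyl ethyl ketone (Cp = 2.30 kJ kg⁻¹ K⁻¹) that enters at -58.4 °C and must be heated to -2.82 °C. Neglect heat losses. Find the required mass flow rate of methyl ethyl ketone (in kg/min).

ṁ_c = 2420 kg/min

Heat released by hot stream: Q = 214 × 14.3 × (235 − 134) = 309080 kJ/min
Energy balance on cold side (adiabatic exchanger): Q = ṁ_c·Cp_c·(T_c,out − T_c,in)
ṁ_c = 309080 / [2.30 × (-2.82 − -58.4)] = 2417.8 kg/min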